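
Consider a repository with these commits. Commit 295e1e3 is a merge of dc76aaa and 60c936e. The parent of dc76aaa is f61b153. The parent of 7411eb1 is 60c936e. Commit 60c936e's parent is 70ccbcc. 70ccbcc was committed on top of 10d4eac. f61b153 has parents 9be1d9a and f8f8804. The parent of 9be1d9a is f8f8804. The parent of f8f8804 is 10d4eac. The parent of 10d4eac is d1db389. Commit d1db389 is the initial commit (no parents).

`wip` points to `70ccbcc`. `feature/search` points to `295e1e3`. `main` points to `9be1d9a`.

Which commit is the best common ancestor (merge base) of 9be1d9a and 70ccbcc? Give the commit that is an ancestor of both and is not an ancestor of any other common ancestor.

10d4eac

Ancestors of 9be1d9a: {10d4eac, 9be1d9a, d1db389, f8f8804}.
Ancestors of 70ccbcc: {10d4eac, 70ccbcc, d1db389}.
Common ancestors: {10d4eac, d1db389}.
Among these, 10d4eac is not an ancestor of any other common ancestor — it is the merge base.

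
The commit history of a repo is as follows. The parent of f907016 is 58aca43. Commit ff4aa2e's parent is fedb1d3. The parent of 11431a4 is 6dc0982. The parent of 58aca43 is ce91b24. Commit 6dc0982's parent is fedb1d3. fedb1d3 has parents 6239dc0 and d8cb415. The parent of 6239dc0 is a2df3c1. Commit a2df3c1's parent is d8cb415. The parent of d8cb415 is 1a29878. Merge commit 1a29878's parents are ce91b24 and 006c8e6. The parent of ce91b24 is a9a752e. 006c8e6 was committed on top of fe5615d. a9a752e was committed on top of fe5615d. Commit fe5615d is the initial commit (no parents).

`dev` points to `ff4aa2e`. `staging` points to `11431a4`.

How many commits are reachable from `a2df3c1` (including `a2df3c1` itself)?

7

Walking parent pointers from a2df3c1: reachable set = {006c8e6, 1a29878, a2df3c1, a9a752e, ce91b24, d8cb415, fe5615d}.
That is 7 commits.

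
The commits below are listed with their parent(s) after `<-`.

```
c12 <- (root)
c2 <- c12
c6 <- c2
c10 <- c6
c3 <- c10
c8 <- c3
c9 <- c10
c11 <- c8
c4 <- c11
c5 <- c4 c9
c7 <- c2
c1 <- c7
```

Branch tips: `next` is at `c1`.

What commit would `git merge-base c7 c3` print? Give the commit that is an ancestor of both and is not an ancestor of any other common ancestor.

Ancestors of c7: {c12, c2, c7}.
Ancestors of c3: {c10, c12, c2, c3, c6}.
Common ancestors: {c12, c2}.
Among these, c2 is not an ancestor of any other common ancestor — it is the merge base.

c2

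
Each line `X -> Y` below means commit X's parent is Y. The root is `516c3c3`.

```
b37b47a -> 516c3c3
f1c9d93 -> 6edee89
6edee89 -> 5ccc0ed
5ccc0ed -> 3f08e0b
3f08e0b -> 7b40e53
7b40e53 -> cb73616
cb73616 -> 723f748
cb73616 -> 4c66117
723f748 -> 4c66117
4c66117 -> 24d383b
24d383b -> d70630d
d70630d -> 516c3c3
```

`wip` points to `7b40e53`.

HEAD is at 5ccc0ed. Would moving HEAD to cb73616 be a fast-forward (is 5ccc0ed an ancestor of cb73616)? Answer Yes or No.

No

A fast-forward from 5ccc0ed to cb73616 is possible iff 5ccc0ed is an ancestor of cb73616.
Ancestors of cb73616: {24d383b, 4c66117, 516c3c3, 723f748, cb73616, d70630d}.
5ccc0ed is not among them, so fast-forward is not possible.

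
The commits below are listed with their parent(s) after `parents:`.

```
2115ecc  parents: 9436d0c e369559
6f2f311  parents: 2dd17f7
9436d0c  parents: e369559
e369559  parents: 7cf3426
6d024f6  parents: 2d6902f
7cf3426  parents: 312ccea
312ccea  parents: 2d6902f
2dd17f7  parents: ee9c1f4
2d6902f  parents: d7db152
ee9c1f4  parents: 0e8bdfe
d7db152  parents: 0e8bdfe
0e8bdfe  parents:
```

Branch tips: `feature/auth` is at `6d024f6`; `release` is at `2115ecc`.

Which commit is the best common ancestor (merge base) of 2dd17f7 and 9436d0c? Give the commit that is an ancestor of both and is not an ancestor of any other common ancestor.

Ancestors of 2dd17f7: {0e8bdfe, 2dd17f7, ee9c1f4}.
Ancestors of 9436d0c: {0e8bdfe, 2d6902f, 312ccea, 7cf3426, 9436d0c, d7db152, e369559}.
Common ancestors: {0e8bdfe}.
The only common ancestor is 0e8bdfe, so it is the merge base.

0e8bdfe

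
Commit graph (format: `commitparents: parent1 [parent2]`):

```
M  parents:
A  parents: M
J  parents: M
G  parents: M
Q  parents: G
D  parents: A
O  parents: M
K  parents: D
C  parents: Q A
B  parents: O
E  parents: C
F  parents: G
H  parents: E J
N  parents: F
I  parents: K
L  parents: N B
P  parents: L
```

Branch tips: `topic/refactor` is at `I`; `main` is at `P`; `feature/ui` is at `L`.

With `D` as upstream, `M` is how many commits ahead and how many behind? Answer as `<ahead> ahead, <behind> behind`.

Reachable from M: {M}.
Reachable from D: {A, D, M}.
Only in M's history (ahead): {} — 0.
Only in D's history (behind): {A, D} — 2.

0 ahead, 2 behind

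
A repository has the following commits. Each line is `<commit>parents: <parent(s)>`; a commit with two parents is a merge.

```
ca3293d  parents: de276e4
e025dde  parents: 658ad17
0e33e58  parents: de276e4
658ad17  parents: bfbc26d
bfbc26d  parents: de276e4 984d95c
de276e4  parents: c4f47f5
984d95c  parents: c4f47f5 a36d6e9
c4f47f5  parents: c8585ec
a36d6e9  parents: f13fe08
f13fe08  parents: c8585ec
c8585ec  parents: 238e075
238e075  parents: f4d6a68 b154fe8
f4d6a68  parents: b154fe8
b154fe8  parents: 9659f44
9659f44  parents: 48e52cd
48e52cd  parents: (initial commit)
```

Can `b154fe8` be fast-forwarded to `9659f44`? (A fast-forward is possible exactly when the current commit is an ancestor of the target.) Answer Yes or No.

No

A fast-forward from b154fe8 to 9659f44 is possible iff b154fe8 is an ancestor of 9659f44.
Ancestors of 9659f44: {48e52cd, 9659f44}.
b154fe8 is not among them, so fast-forward is not possible.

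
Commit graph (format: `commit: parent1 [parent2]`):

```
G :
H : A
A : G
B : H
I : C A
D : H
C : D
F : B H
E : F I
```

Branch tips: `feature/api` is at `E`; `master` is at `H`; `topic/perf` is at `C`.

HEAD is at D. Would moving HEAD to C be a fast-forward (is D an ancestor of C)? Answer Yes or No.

Yes

A fast-forward from D to C is possible iff D is an ancestor of C.
Ancestors of C: {A, C, D, G, H}.
D is among them, so fast-forward is possible.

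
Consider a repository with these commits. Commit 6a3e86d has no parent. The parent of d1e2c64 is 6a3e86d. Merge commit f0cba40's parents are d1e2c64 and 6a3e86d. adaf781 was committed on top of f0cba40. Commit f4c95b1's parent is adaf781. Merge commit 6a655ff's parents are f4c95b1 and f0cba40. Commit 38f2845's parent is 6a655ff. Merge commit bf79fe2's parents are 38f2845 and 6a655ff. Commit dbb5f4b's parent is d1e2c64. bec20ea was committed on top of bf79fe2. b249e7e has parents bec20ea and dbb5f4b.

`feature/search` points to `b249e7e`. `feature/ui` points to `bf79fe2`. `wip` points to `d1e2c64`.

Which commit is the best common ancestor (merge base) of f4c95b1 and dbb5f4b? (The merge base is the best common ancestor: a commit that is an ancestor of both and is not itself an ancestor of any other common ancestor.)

Ancestors of f4c95b1: {6a3e86d, adaf781, d1e2c64, f0cba40, f4c95b1}.
Ancestors of dbb5f4b: {6a3e86d, d1e2c64, dbb5f4b}.
Common ancestors: {6a3e86d, d1e2c64}.
Among these, d1e2c64 is not an ancestor of any other common ancestor — it is the merge base.

d1e2c64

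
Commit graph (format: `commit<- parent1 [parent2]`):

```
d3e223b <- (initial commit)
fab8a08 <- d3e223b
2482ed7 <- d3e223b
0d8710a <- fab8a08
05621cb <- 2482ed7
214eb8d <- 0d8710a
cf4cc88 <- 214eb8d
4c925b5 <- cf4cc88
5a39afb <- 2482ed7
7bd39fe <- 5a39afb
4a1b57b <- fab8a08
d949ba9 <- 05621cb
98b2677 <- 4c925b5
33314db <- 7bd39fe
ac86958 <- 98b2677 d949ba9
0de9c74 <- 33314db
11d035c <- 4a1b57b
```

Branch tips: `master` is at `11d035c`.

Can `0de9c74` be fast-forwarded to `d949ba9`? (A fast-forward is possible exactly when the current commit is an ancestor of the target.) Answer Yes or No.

A fast-forward from 0de9c74 to d949ba9 is possible iff 0de9c74 is an ancestor of d949ba9.
Ancestors of d949ba9: {05621cb, 2482ed7, d3e223b, d949ba9}.
0de9c74 is not among them, so fast-forward is not possible.

No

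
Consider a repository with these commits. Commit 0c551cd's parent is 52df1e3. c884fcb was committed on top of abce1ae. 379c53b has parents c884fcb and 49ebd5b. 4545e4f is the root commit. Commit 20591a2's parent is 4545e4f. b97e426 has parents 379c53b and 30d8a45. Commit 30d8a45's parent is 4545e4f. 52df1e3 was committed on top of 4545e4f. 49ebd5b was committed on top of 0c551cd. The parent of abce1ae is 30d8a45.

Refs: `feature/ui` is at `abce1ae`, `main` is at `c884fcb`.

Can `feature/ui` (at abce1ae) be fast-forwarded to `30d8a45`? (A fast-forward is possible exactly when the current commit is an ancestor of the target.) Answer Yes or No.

A fast-forward from abce1ae to 30d8a45 is possible iff abce1ae is an ancestor of 30d8a45.
Ancestors of 30d8a45: {30d8a45, 4545e4f}.
abce1ae is not among them, so fast-forward is not possible.

No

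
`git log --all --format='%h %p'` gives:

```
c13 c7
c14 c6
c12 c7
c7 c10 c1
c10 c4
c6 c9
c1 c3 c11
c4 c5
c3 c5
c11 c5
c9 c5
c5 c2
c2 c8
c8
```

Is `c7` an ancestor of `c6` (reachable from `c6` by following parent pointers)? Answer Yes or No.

No

Ancestors of c6: {c2, c5, c6, c8, c9}.
c7 is not in that set, so it is not an ancestor of c6.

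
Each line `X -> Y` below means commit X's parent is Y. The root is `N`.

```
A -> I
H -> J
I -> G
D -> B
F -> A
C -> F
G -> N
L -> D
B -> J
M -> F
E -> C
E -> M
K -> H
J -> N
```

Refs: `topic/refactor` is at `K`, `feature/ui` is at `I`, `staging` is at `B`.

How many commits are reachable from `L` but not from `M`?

4

Reachable from L: {B, D, J, L, N}.
Reachable from M: {A, F, G, I, M, N}.
In L's history but not M's: {B, D, J, L} — 4 commits.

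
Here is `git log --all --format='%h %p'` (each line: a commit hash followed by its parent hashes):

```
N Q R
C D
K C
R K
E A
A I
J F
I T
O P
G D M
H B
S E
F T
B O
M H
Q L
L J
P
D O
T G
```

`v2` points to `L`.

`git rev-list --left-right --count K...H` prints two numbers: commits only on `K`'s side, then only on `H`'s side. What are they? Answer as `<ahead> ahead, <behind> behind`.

Reachable from K: {C, D, K, O, P}.
Reachable from H: {B, H, O, P}.
Only in K's history (ahead): {C, D, K} — 3.
Only in H's history (behind): {B, H} — 2.

3 ahead, 2 behind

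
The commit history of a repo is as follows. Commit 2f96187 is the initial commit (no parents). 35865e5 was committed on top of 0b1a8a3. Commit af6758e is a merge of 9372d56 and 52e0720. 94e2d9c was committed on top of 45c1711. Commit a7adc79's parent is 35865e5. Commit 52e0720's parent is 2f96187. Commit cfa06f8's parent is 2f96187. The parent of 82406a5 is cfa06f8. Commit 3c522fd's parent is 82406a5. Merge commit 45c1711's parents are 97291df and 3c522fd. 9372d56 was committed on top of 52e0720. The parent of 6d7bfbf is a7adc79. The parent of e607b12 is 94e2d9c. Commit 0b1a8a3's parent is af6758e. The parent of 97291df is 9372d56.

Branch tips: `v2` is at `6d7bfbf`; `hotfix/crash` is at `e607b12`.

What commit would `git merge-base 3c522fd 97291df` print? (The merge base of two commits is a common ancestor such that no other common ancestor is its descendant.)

Ancestors of 3c522fd: {2f96187, 3c522fd, 82406a5, cfa06f8}.
Ancestors of 97291df: {2f96187, 52e0720, 9372d56, 97291df}.
Common ancestors: {2f96187}.
The only common ancestor is 2f96187, so it is the merge base.

2f96187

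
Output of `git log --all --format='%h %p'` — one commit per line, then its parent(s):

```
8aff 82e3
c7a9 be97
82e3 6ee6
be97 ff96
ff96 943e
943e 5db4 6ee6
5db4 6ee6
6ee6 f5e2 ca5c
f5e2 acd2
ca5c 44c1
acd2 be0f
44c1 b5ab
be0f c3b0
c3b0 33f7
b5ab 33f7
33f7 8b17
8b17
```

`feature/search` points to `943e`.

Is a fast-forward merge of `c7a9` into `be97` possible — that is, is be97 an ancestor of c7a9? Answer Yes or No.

Yes

A fast-forward from be97 to c7a9 is possible iff be97 is an ancestor of c7a9.
Ancestors of c7a9: {33f7, 44c1, 5db4, 6ee6, 8b17, 943e, acd2, b5ab, be0f, be97, c3b0, c7a9, ca5c, f5e2, ff96}.
be97 is among them, so fast-forward is possible.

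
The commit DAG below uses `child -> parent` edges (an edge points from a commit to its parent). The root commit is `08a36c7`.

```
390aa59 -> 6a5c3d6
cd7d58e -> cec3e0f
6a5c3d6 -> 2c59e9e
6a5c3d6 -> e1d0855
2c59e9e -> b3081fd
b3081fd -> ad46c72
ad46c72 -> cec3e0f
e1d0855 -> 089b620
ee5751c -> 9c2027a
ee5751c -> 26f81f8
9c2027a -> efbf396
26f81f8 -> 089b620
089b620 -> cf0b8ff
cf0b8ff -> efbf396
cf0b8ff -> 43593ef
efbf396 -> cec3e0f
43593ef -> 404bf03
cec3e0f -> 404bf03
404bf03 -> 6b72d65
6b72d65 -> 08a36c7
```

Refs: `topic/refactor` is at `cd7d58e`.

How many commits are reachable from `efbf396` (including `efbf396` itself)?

5

Walking parent pointers from efbf396: reachable set = {08a36c7, 404bf03, 6b72d65, cec3e0f, efbf396}.
That is 5 commits.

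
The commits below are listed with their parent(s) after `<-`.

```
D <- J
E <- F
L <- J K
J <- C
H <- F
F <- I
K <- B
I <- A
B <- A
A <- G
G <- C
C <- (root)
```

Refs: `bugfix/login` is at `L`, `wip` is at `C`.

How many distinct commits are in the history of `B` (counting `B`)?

4

Walking parent pointers from B: reachable set = {A, B, C, G}.
That is 4 commits.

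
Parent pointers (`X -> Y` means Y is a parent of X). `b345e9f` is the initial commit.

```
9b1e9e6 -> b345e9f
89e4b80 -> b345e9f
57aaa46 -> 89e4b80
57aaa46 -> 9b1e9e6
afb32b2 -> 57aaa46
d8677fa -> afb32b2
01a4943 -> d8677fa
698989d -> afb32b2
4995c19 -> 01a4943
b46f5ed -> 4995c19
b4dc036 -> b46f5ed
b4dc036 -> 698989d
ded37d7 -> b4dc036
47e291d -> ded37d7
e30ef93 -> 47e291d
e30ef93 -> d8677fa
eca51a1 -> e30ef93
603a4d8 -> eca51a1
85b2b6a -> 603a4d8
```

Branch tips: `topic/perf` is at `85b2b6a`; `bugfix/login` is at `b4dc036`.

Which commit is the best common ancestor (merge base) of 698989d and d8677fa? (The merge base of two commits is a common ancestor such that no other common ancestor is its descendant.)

afb32b2

Ancestors of 698989d: {57aaa46, 698989d, 89e4b80, 9b1e9e6, afb32b2, b345e9f}.
Ancestors of d8677fa: {57aaa46, 89e4b80, 9b1e9e6, afb32b2, b345e9f, d8677fa}.
Common ancestors: {57aaa46, 89e4b80, 9b1e9e6, afb32b2, b345e9f}.
Among these, afb32b2 is not an ancestor of any other common ancestor — it is the merge base.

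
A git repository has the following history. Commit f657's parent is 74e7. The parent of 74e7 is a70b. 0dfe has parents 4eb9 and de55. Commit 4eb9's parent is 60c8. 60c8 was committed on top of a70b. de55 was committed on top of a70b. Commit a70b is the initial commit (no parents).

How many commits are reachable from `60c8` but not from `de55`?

Reachable from 60c8: {60c8, a70b}.
Reachable from de55: {a70b, de55}.
In 60c8's history but not de55's: {60c8} — 1 commit.

1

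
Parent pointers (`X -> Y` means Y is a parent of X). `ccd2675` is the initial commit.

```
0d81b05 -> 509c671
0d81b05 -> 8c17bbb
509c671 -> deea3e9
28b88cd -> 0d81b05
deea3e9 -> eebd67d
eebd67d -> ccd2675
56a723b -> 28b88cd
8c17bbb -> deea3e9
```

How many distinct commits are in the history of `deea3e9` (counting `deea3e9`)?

3

Walking parent pointers from deea3e9: reachable set = {ccd2675, deea3e9, eebd67d}.
That is 3 commits.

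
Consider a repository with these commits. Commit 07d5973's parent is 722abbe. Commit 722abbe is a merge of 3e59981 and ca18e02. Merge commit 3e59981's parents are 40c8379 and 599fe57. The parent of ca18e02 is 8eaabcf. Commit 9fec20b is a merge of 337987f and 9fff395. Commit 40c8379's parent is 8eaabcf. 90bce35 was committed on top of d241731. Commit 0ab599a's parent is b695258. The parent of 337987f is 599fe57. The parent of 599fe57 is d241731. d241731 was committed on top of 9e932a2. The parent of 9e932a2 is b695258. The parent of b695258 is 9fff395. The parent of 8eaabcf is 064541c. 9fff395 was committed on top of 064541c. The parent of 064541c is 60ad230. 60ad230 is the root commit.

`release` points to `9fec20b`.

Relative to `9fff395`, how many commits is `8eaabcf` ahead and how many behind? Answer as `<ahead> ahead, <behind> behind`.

1 ahead, 1 behind

Reachable from 8eaabcf: {064541c, 60ad230, 8eaabcf}.
Reachable from 9fff395: {064541c, 60ad230, 9fff395}.
Only in 8eaabcf's history (ahead): {8eaabcf} — 1.
Only in 9fff395's history (behind): {9fff395} — 1.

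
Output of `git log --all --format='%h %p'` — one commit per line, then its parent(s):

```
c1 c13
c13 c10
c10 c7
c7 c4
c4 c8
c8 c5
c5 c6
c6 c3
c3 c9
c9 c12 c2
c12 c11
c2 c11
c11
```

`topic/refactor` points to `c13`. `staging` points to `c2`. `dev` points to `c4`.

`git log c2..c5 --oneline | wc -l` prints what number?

Reachable from c5: {c11, c12, c2, c3, c5, c6, c9}.
Reachable from c2: {c11, c2}.
In c5's history but not c2's: {c12, c3, c5, c6, c9} — 5 commits.

5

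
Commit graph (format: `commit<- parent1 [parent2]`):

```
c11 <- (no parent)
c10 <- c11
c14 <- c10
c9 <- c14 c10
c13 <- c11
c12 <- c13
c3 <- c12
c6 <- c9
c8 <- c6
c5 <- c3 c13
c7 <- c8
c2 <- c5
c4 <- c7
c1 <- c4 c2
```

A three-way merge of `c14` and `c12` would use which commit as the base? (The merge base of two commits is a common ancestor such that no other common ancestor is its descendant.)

c11

Ancestors of c14: {c10, c11, c14}.
Ancestors of c12: {c11, c12, c13}.
Common ancestors: {c11}.
The only common ancestor is c11, so it is the merge base.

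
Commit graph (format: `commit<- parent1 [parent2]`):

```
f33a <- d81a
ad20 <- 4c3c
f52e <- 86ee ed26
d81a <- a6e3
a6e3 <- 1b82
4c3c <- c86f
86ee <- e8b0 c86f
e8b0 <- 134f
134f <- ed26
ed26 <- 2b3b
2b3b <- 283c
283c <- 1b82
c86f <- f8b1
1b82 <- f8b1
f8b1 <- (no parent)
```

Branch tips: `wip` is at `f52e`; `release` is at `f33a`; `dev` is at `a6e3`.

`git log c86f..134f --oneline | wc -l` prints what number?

Reachable from 134f: {134f, 1b82, 283c, 2b3b, ed26, f8b1}.
Reachable from c86f: {c86f, f8b1}.
In 134f's history but not c86f's: {134f, 1b82, 283c, 2b3b, ed26} — 5 commits.

5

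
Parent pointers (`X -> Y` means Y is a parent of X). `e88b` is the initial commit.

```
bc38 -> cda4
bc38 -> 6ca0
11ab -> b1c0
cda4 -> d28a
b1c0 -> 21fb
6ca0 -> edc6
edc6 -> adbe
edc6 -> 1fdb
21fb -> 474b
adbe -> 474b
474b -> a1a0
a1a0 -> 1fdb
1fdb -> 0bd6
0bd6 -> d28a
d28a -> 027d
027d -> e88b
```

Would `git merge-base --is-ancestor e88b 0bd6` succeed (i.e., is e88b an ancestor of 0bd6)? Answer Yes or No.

Ancestors of 0bd6 (commits reachable by following parents): {027d, 0bd6, d28a, e88b}.
e88b is in that set, so it is an ancestor of 0bd6.

Yes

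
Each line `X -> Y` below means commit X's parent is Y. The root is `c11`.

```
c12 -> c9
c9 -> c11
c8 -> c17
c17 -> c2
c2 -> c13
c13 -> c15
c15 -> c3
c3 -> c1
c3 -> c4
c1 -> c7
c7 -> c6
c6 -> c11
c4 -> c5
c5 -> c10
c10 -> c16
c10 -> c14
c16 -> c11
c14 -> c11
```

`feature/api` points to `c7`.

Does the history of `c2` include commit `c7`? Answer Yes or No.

Yes

Ancestors of c2 (commits reachable by following parents): {c1, c10, c11, c13, c14, c15, c16, c2, c3, c4, c5, c6, c7}.
c7 is in that set, so it is an ancestor of c2.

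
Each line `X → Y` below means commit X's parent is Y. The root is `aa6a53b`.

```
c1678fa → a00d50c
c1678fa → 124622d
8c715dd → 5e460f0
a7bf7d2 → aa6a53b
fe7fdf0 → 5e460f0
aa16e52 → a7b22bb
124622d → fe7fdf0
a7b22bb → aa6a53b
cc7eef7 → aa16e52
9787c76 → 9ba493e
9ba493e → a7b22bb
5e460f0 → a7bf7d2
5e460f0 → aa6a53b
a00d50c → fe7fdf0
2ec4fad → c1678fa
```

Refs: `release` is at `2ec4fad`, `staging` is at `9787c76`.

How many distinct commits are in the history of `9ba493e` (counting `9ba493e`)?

Walking parent pointers from 9ba493e: reachable set = {9ba493e, a7b22bb, aa6a53b}.
That is 3 commits.

3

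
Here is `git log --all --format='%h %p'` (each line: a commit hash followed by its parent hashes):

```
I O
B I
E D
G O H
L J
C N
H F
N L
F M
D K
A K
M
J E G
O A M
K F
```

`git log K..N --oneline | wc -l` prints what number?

Reachable from N: {A, D, E, F, G, H, J, K, L, M, N, O}.
Reachable from K: {F, K, M}.
In N's history but not K's: {A, D, E, G, H, J, L, N, O} — 9 commits.

9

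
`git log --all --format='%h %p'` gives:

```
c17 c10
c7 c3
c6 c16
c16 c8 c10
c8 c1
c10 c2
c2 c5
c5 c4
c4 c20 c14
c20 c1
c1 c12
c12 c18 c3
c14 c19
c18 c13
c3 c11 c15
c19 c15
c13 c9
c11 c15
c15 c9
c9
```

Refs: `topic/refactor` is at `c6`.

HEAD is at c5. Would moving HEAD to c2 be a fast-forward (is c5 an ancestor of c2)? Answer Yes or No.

A fast-forward from c5 to c2 is possible iff c5 is an ancestor of c2.
Ancestors of c2: {c1, c11, c12, c13, c14, c15, c18, c19, c2, c20, c3, c4, c5, c9}.
c5 is among them, so fast-forward is possible.

Yes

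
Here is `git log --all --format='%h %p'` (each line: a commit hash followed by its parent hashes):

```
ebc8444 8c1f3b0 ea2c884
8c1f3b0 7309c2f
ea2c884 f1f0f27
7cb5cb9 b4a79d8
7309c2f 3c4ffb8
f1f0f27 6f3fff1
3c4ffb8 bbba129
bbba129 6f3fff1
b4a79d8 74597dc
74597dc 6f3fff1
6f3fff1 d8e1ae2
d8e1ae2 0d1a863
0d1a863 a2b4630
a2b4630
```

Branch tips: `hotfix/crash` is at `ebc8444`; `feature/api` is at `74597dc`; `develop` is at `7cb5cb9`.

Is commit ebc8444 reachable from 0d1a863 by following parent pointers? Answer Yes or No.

Ancestors of 0d1a863: {0d1a863, a2b4630}.
ebc8444 is not in that set, so it is not an ancestor of 0d1a863.

No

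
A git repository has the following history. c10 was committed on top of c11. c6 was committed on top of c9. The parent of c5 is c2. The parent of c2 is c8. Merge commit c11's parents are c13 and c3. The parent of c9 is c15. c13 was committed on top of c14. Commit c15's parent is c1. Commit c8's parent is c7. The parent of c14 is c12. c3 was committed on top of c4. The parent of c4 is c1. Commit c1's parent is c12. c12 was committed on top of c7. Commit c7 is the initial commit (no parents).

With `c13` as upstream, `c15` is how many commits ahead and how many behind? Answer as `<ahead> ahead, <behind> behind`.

Reachable from c15: {c1, c12, c15, c7}.
Reachable from c13: {c12, c13, c14, c7}.
Only in c15's history (ahead): {c1, c15} — 2.
Only in c13's history (behind): {c13, c14} — 2.

2 ahead, 2 behind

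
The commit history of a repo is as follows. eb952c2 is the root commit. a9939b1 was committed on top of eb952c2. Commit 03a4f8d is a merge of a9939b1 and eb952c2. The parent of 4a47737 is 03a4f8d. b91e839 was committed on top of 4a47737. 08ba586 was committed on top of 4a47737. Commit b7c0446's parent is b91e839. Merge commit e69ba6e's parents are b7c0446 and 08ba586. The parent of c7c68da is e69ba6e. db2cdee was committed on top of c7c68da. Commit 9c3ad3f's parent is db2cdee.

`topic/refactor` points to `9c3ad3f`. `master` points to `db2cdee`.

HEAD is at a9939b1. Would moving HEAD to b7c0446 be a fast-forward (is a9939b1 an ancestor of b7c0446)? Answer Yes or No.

Yes

A fast-forward from a9939b1 to b7c0446 is possible iff a9939b1 is an ancestor of b7c0446.
Ancestors of b7c0446: {03a4f8d, 4a47737, a9939b1, b7c0446, b91e839, eb952c2}.
a9939b1 is among them, so fast-forward is possible.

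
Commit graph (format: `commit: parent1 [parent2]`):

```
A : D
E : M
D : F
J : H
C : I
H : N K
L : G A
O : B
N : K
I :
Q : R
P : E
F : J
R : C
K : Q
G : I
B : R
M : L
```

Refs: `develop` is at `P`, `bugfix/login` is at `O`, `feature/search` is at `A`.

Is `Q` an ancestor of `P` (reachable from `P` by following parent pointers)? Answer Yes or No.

Ancestors of P (commits reachable by following parents): {A, C, D, E, F, G, H, I, J, K, L, M, N, P, Q, R}.
Q is in that set, so it is an ancestor of P.

Yes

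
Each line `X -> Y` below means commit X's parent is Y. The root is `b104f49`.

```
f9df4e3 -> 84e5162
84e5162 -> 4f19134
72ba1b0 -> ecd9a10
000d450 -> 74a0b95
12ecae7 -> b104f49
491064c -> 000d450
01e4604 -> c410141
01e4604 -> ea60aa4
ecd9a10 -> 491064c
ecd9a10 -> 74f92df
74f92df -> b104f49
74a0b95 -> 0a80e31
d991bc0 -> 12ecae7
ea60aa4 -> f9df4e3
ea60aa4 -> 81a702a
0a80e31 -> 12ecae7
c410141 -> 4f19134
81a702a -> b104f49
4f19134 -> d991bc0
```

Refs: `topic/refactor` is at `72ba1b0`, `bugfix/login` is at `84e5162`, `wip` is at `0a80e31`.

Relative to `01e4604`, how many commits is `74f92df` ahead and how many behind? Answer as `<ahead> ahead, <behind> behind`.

1 ahead, 9 behind

Reachable from 74f92df: {74f92df, b104f49}.
Reachable from 01e4604: {01e4604, 12ecae7, 4f19134, 81a702a, 84e5162, b104f49, c410141, d991bc0, ea60aa4, f9df4e3}.
Only in 74f92df's history (ahead): {74f92df} — 1.
Only in 01e4604's history (behind): {01e4604, 12ecae7, 4f19134, 81a702a, 84e5162, c410141, d991bc0, ea60aa4, f9df4e3} — 9.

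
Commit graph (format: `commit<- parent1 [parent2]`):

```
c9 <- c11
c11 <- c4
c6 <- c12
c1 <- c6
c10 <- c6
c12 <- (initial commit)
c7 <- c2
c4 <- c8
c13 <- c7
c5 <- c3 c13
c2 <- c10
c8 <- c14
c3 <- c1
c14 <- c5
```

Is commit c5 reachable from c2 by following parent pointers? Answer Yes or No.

Ancestors of c2: {c10, c12, c2, c6}.
c5 is not in that set, so it is not an ancestor of c2.

No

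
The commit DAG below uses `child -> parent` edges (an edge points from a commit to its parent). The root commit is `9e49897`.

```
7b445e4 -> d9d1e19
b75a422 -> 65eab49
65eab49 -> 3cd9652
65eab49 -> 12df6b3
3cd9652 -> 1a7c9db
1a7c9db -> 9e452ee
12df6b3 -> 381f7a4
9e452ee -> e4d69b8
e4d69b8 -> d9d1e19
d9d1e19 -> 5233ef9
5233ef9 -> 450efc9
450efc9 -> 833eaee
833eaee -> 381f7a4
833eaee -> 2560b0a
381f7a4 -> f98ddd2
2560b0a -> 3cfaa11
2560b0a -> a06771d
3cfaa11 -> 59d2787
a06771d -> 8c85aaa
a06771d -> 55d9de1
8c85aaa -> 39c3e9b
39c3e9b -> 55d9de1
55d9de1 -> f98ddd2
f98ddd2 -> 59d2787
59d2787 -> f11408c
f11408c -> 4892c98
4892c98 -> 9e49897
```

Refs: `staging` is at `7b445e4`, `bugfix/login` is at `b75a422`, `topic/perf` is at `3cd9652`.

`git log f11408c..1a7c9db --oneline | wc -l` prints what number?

16

Reachable from 1a7c9db: {1a7c9db, 2560b0a, 381f7a4, 39c3e9b, 3cfaa11, 450efc9, 4892c98, 5233ef9, 55d9de1, 59d2787, 833eaee, 8c85aaa, 9e452ee, 9e49897, a06771d, d9d1e19, e4d69b8, f11408c, f98ddd2}.
Reachable from f11408c: {4892c98, 9e49897, f11408c}.
In 1a7c9db's history but not f11408c's: {1a7c9db, 2560b0a, 381f7a4, 39c3e9b, 3cfaa11, 450efc9, 5233ef9, 55d9de1, 59d2787, 833eaee, 8c85aaa, 9e452ee, a06771d, d9d1e19, e4d69b8, f98ddd2} — 16 commits.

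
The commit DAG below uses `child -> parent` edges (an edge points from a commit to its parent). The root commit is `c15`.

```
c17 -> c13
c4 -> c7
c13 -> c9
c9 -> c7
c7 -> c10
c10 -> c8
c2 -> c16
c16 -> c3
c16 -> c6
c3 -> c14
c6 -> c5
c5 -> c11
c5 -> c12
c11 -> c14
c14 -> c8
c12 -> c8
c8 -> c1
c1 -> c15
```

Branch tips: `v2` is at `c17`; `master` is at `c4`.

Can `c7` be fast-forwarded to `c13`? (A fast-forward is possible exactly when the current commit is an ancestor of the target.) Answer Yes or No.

A fast-forward from c7 to c13 is possible iff c7 is an ancestor of c13.
Ancestors of c13: {c1, c10, c13, c15, c7, c8, c9}.
c7 is among them, so fast-forward is possible.

Yes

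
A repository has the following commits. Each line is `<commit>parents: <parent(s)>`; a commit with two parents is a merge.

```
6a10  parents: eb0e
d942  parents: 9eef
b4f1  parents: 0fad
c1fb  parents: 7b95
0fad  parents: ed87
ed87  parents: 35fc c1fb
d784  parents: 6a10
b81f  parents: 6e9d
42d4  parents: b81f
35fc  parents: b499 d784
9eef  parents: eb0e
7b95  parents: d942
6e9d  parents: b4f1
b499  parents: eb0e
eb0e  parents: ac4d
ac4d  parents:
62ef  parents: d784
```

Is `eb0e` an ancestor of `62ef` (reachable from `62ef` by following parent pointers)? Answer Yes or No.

Yes

Ancestors of 62ef (commits reachable by following parents): {62ef, 6a10, ac4d, d784, eb0e}.
eb0e is in that set, so it is an ancestor of 62ef.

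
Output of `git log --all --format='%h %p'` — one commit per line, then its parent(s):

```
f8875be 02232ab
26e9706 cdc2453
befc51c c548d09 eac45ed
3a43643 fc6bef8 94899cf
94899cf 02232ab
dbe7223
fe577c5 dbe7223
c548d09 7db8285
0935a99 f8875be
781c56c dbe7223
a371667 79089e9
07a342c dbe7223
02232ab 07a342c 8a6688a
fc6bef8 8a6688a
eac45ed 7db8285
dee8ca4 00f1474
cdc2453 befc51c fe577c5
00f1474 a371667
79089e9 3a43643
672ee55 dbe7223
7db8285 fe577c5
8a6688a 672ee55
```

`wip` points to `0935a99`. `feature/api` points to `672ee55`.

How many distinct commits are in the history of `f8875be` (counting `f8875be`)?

Walking parent pointers from f8875be: reachable set = {02232ab, 07a342c, 672ee55, 8a6688a, dbe7223, f8875be}.
That is 6 commits.

6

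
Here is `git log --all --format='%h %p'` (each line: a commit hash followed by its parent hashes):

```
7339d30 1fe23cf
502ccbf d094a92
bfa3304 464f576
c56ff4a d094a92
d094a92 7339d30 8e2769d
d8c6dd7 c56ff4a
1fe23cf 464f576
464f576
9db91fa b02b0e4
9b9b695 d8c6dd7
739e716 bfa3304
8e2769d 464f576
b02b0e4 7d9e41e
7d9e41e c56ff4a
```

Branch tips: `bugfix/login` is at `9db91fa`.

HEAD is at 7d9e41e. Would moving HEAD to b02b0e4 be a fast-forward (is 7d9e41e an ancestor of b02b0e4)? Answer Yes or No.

A fast-forward from 7d9e41e to b02b0e4 is possible iff 7d9e41e is an ancestor of b02b0e4.
Ancestors of b02b0e4: {1fe23cf, 464f576, 7339d30, 7d9e41e, 8e2769d, b02b0e4, c56ff4a, d094a92}.
7d9e41e is among them, so fast-forward is possible.

Yes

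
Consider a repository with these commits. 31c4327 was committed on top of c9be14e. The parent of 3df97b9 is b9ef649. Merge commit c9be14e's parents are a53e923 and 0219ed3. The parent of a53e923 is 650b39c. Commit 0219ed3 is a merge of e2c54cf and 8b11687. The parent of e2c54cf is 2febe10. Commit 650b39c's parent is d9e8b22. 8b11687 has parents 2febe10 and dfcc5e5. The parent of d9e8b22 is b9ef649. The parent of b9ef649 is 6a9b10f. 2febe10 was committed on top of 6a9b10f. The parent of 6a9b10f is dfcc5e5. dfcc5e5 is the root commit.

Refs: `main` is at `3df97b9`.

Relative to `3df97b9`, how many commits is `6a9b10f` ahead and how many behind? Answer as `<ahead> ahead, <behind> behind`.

0 ahead, 2 behind

Reachable from 6a9b10f: {6a9b10f, dfcc5e5}.
Reachable from 3df97b9: {3df97b9, 6a9b10f, b9ef649, dfcc5e5}.
Only in 6a9b10f's history (ahead): {} — 0.
Only in 3df97b9's history (behind): {3df97b9, b9ef649} — 2.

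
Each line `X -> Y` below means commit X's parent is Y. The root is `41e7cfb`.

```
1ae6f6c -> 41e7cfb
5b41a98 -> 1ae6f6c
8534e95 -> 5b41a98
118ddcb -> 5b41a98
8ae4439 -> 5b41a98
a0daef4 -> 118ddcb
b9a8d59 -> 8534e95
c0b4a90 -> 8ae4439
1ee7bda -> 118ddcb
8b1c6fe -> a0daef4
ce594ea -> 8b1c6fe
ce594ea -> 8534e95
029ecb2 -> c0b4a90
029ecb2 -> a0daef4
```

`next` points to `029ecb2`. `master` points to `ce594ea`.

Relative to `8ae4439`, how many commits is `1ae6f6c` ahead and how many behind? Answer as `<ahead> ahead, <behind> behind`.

0 ahead, 2 behind

Reachable from 1ae6f6c: {1ae6f6c, 41e7cfb}.
Reachable from 8ae4439: {1ae6f6c, 41e7cfb, 5b41a98, 8ae4439}.
Only in 1ae6f6c's history (ahead): {} — 0.
Only in 8ae4439's history (behind): {5b41a98, 8ae4439} — 2.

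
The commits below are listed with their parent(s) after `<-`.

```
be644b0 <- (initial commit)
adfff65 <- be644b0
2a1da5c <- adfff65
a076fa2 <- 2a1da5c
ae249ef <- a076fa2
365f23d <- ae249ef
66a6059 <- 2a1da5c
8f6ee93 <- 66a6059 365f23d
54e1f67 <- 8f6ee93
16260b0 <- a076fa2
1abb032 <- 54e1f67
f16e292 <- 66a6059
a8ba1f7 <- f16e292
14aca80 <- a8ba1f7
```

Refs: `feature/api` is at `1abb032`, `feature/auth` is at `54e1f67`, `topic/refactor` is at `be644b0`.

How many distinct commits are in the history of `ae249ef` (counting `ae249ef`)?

5

Walking parent pointers from ae249ef: reachable set = {2a1da5c, a076fa2, adfff65, ae249ef, be644b0}.
That is 5 commits.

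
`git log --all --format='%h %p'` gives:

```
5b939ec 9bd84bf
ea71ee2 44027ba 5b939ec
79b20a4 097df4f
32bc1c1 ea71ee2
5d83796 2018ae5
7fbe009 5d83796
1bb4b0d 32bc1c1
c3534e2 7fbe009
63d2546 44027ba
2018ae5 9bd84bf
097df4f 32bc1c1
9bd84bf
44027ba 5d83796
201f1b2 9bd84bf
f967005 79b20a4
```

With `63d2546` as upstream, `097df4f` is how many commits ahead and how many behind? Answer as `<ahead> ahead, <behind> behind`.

Reachable from 097df4f: {097df4f, 2018ae5, 32bc1c1, 44027ba, 5b939ec, 5d83796, 9bd84bf, ea71ee2}.
Reachable from 63d2546: {2018ae5, 44027ba, 5d83796, 63d2546, 9bd84bf}.
Only in 097df4f's history (ahead): {097df4f, 32bc1c1, 5b939ec, ea71ee2} — 4.
Only in 63d2546's history (behind): {63d2546} — 1.

4 ahead, 1 behind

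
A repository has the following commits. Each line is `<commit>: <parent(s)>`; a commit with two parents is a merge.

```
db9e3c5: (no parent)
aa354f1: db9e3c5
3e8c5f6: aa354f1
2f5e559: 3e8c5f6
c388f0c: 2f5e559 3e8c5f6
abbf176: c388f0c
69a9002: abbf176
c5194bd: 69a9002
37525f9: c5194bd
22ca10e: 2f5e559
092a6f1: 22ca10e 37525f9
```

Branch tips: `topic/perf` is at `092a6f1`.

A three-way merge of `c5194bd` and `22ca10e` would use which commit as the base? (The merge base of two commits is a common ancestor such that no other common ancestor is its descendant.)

2f5e559

Ancestors of c5194bd: {2f5e559, 3e8c5f6, 69a9002, aa354f1, abbf176, c388f0c, c5194bd, db9e3c5}.
Ancestors of 22ca10e: {22ca10e, 2f5e559, 3e8c5f6, aa354f1, db9e3c5}.
Common ancestors: {2f5e559, 3e8c5f6, aa354f1, db9e3c5}.
Among these, 2f5e559 is not an ancestor of any other common ancestor — it is the merge base.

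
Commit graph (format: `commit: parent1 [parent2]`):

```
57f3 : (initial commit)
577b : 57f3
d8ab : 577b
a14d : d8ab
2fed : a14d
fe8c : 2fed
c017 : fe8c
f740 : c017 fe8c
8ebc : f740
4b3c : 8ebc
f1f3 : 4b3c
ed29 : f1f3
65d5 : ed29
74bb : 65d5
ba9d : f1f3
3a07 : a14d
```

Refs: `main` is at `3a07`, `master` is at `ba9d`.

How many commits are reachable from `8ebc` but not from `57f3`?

Reachable from 8ebc: {2fed, 577b, 57f3, 8ebc, a14d, c017, d8ab, f740, fe8c}.
Reachable from 57f3: {57f3}.
In 8ebc's history but not 57f3's: {2fed, 577b, 8ebc, a14d, c017, d8ab, f740, fe8c} — 8 commits.

8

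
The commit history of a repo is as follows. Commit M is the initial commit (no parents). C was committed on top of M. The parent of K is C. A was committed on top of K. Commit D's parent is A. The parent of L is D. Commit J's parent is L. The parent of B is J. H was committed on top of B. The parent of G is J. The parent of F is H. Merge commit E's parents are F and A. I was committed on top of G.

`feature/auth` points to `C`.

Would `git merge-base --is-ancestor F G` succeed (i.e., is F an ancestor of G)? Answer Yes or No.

No

Ancestors of G: {A, C, D, G, J, K, L, M}.
F is not in that set, so it is not an ancestor of G.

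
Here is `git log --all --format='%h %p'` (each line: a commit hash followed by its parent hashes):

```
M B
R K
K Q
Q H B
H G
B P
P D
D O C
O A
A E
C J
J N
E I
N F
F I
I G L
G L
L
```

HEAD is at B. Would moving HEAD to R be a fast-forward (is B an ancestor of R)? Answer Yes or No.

Yes

A fast-forward from B to R is possible iff B is an ancestor of R.
Ancestors of R: {A, B, C, D, E, F, G, H, I, J, K, L, N, O, P, Q, R}.
B is among them, so fast-forward is possible.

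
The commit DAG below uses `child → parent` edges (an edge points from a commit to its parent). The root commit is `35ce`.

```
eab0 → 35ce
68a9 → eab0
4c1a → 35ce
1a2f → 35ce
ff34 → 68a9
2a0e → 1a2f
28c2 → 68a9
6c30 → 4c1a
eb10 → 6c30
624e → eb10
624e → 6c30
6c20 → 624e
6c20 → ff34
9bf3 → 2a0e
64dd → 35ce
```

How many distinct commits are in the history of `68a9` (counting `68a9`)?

Walking parent pointers from 68a9: reachable set = {35ce, 68a9, eab0}.
That is 3 commits.

3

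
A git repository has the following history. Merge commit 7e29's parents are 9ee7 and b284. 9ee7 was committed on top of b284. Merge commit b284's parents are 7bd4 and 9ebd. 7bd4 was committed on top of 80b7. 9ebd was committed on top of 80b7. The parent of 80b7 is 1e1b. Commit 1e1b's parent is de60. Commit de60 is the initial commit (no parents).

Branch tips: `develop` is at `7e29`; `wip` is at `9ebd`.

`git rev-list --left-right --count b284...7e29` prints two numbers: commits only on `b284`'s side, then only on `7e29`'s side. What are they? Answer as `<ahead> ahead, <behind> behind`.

Reachable from b284: {1e1b, 7bd4, 80b7, 9ebd, b284, de60}.
Reachable from 7e29: {1e1b, 7bd4, 7e29, 80b7, 9ebd, 9ee7, b284, de60}.
Only in b284's history (ahead): {} — 0.
Only in 7e29's history (behind): {7e29, 9ee7} — 2.

0 ahead, 2 behind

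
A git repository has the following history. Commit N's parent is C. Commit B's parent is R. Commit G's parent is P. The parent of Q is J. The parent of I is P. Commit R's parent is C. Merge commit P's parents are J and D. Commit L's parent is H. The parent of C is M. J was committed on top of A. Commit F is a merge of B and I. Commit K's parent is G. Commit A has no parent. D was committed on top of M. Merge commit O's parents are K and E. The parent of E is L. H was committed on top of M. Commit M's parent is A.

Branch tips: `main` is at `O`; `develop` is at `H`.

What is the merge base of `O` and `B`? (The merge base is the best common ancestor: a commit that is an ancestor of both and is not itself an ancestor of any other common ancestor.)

M

Ancestors of O: {A, D, E, G, H, J, K, L, M, O, P}.
Ancestors of B: {A, B, C, M, R}.
Common ancestors: {A, M}.
Among these, M is not an ancestor of any other common ancestor — it is the merge base.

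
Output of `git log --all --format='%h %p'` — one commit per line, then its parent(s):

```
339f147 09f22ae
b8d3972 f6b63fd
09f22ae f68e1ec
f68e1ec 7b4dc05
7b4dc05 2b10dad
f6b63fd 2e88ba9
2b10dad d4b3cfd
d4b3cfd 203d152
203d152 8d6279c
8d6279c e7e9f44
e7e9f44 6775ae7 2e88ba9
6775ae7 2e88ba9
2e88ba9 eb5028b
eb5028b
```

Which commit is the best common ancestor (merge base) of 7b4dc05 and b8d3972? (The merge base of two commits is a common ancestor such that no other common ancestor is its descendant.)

2e88ba9

Ancestors of 7b4dc05: {203d152, 2b10dad, 2e88ba9, 6775ae7, 7b4dc05, 8d6279c, d4b3cfd, e7e9f44, eb5028b}.
Ancestors of b8d3972: {2e88ba9, b8d3972, eb5028b, f6b63fd}.
Common ancestors: {2e88ba9, eb5028b}.
Among these, 2e88ba9 is not an ancestor of any other common ancestor — it is the merge base.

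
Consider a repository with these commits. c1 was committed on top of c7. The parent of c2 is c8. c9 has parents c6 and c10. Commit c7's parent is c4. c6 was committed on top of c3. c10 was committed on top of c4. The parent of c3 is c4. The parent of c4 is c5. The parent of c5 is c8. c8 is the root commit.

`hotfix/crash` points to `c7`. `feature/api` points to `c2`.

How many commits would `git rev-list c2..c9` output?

Reachable from c9: {c10, c3, c4, c5, c6, c8, c9}.
Reachable from c2: {c2, c8}.
In c9's history but not c2's: {c10, c3, c4, c5, c6, c9} — 6 commits.

6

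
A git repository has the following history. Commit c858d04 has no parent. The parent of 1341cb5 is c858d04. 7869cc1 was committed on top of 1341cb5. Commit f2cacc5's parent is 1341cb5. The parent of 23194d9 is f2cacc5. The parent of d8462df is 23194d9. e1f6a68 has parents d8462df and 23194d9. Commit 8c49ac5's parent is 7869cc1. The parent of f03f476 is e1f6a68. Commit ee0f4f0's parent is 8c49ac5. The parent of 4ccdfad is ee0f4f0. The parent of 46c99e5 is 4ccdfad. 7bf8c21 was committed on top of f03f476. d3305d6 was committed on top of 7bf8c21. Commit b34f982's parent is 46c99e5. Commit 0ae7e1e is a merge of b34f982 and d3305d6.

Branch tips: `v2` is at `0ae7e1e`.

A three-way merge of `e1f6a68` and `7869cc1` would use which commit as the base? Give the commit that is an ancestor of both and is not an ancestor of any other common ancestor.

Ancestors of e1f6a68: {1341cb5, 23194d9, c858d04, d8462df, e1f6a68, f2cacc5}.
Ancestors of 7869cc1: {1341cb5, 7869cc1, c858d04}.
Common ancestors: {1341cb5, c858d04}.
Among these, 1341cb5 is not an ancestor of any other common ancestor — it is the merge base.

1341cb5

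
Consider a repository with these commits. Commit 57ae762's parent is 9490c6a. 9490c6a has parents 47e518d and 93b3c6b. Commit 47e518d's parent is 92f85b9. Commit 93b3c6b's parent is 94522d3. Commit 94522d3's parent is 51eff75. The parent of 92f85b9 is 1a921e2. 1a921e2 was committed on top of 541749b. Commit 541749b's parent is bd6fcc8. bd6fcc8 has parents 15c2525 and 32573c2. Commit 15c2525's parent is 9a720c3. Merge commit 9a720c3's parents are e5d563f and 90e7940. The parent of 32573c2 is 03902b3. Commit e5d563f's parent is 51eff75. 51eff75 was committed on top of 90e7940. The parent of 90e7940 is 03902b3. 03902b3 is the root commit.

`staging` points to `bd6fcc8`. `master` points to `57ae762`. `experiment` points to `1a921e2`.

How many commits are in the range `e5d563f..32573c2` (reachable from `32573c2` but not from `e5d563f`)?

1

Reachable from 32573c2: {03902b3, 32573c2}.
Reachable from e5d563f: {03902b3, 51eff75, 90e7940, e5d563f}.
In 32573c2's history but not e5d563f's: {32573c2} — 1 commit.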